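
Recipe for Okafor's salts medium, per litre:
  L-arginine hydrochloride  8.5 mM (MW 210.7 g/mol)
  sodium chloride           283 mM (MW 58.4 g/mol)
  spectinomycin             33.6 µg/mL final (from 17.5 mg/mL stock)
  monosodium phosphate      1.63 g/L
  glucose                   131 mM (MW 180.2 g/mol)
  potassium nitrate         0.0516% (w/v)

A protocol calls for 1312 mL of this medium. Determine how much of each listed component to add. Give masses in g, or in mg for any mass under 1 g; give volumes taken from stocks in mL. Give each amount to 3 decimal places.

Working volume: 1312 mL = 1.312 L.
L-arginine hydrochloride: 8.5 mmol/L × 210.7 g/mol × 1.312 L ÷ 1000 = 2.350 g
sodium chloride: 283 mmol/L × 58.4 g/mol × 1.312 L ÷ 1000 = 21.684 g
spectinomycin: dilute stock: 33.6 µg/mL × 1312 mL ÷ 17500 µg/mL = 2.519 mL
monosodium phosphate: 1.63 g/L × 1.312 L = 2.139 g
glucose: 131 mmol/L × 180.2 g/mol × 1.312 L ÷ 1000 = 30.971 g
potassium nitrate: 0.0516 g per 100 mL × 1312 mL ÷ 100 = 0.676992 g = 676.992 mg

L-arginine hydrochloride 2.350 g; sodium chloride 21.684 g; spectinomycin 2.519 mL; monosodium phosphate 2.139 g; glucose 30.971 g; potassium nitrate 676.992 mg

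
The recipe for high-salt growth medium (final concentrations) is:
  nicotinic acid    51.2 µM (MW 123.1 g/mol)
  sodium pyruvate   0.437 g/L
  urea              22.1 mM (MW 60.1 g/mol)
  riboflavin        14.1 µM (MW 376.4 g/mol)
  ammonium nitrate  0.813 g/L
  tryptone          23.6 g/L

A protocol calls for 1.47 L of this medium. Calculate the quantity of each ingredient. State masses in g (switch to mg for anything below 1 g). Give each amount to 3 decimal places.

nicotinic acid 9.265 mg; sodium pyruvate 642.390 mg; urea 1.952 g; riboflavin 7.802 mg; ammonium nitrate 1.195 g; tryptone 34.692 g

Scale factor relative to 1 L: 1.47.
nicotinic acid: 51.2 µmol/L × 123.1 g/mol × 1.47 L ÷ 1000 = 9.265 mg
sodium pyruvate: 0.437 g/L × 1.47 L = 0.64239 g = 642.390 mg
urea: 22.1 mmol/L × 60.1 g/mol × 1.47 L ÷ 1000 = 1.952 g
riboflavin: 14.1 µmol/L × 376.4 g/mol × 1.47 L ÷ 1000 = 7.802 mg
ammonium nitrate: 0.813 g/L × 1.47 L = 1.195 g
tryptone: 23.6 g/L × 1.47 L = 34.692 g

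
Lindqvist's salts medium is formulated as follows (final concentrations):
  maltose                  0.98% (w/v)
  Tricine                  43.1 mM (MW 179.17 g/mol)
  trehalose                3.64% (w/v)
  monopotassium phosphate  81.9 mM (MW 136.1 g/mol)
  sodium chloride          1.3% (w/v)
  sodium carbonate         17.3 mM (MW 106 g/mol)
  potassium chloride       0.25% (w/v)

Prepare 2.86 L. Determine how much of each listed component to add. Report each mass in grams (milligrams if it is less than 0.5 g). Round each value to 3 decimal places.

Scale factor relative to 1 L: 2.86.
maltose: 0.98% w/v = 9.8 g/L → 9.8 × 2.86 L = 28.028 g
Tricine: 43.1 mmol/L × 179.17 g/mol × 2.86 L ÷ 1000 = 22.086 g
trehalose: 3.64% w/v = 36.4 g/L → 36.4 × 2.86 L = 104.104 g
monopotassium phosphate: 81.9 mmol/L × 136.1 g/mol × 2.86 L ÷ 1000 = 31.879 g
sodium chloride: 1.3 g per 100 mL × 2860 mL ÷ 100 = 37.180 g
sodium carbonate: 17.3 mmol/L × 106 g/mol × 2.86 L ÷ 1000 = 5.245 g
potassium chloride: 0.25% w/v = 2.5 g/L → 2.5 × 2.86 L = 7.150 g

maltose 28.028 g; Tricine 22.086 g; trehalose 104.104 g; monopotassium phosphate 31.879 g; sodium chloride 37.180 g; sodium carbonate 5.245 g; potassium chloride 7.150 g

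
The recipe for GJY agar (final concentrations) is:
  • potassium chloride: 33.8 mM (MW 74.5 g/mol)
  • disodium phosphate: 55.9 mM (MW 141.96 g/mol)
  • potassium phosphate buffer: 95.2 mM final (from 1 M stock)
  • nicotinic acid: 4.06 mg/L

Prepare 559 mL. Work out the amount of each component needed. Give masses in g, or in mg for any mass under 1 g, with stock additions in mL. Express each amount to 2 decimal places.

Working volume: 559 mL = 0.559 L.
potassium chloride: 33.8 mmol/L × 74.5 g/mol × 0.559 L ÷ 1000 = 1.41 g
disodium phosphate: 55.9 mmol/L × 141.96 g/mol × 0.559 L ÷ 1000 = 4.44 g
potassium phosphate buffer: V = C2·V2/C1 = 95.2 mM × 559 mL ÷ 1000 mM = 53.22 mL
nicotinic acid: 4.06 mg/L × 0.559 L = 2.27 mg

potassium chloride 1.41 g; disodium phosphate 4.44 g; potassium phosphate buffer 53.22 mL; nicotinic acid 2.27 mg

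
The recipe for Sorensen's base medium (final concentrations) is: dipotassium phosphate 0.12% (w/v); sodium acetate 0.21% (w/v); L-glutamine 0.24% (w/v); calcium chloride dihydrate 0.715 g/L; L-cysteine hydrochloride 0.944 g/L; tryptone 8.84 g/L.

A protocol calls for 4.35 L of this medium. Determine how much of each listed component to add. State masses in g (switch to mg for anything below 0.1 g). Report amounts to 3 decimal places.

dipotassium phosphate 5.220 g; sodium acetate 9.135 g; L-glutamine 10.440 g; calcium chloride dihydrate 3.110 g; L-cysteine hydrochloride 4.106 g; tryptone 38.454 g

Working volume: 4.35 L.
dipotassium phosphate: 0.12 g per 100 mL × 4350 mL ÷ 100 = 5.220 g
sodium acetate: 0.21% w/v = 2.1 g/L → 2.1 × 4.35 L = 9.135 g
L-glutamine: 0.24 g per 100 mL × 4350 mL ÷ 100 = 10.440 g
calcium chloride dihydrate: 0.715 g/L × 4.35 L = 3.110 g
L-cysteine hydrochloride: 0.944 g/L × 4.35 L = 4.106 g
tryptone: 8.84 g/L × 4.35 L = 38.454 g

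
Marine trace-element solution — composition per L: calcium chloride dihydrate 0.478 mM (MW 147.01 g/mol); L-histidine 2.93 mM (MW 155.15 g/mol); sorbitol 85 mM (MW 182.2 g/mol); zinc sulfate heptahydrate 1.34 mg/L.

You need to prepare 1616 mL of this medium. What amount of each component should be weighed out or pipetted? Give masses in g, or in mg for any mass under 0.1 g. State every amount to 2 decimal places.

calcium chloride dihydrate 0.11 g; L-histidine 0.73 g; sorbitol 25.03 g; zinc sulfate heptahydrate 2.17 mg

Working volume: 1616 mL = 1.616 L.
calcium chloride dihydrate: 0.478 mmol/L × 147.01 g/mol × 1.616 L ÷ 1000 = 0.11 g
L-histidine: 2.93 mmol/L × 155.15 g/mol × 1.616 L ÷ 1000 = 0.73 g
sorbitol: 85 mmol/L × 182.2 g/mol × 1.616 L ÷ 1000 = 25.03 g
zinc sulfate heptahydrate: 1.34 mg/L × 1.616 L = 2.17 mg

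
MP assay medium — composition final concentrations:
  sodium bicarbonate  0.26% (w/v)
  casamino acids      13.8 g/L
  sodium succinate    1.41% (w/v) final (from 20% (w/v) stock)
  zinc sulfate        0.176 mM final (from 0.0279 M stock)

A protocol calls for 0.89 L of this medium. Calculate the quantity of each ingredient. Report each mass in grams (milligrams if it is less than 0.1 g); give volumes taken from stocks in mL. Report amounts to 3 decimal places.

Scale factor relative to 1 L: 0.89.
sodium bicarbonate: 0.26% w/v = 2.6 g/L → 2.6 × 0.89 L = 2.314 g
casamino acids: 13.8 g/L × 0.89 L = 12.282 g
sodium succinate: C1V1 = C2V2 → 1.41% ÷ 20% × 890 mL = 62.745 mL
zinc sulfate: C1V1 = C2V2 → 0.176 mM × 890 mL ÷ 27.9 mM = 5.614 mL

sodium bicarbonate 2.314 g; casamino acids 12.282 g; sodium succinate 62.745 mL; zinc sulfate 5.614 mL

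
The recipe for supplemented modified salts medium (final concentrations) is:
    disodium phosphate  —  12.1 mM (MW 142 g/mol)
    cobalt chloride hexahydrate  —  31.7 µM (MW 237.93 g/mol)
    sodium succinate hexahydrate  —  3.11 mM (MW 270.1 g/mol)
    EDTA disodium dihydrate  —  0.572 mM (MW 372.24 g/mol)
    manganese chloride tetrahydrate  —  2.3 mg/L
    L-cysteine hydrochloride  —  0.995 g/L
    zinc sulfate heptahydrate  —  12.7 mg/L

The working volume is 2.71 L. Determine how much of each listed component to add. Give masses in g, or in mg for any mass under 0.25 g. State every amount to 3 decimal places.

disodium phosphate 4.656 g; cobalt chloride hexahydrate 20.440 mg; sodium succinate hexahydrate 2.276 g; EDTA disodium dihydrate 0.577 g; manganese chloride tetrahydrate 6.233 mg; L-cysteine hydrochloride 2.696 g; zinc sulfate heptahydrate 34.417 mg

Scale factor relative to 1 L: 2.71.
disodium phosphate: 12.1 mmol/L × 142 g/mol × 2.71 L ÷ 1000 = 4.656 g
cobalt chloride hexahydrate: 31.7 µmol/L × 237.93 g/mol × 2.71 L ÷ 1000 = 20.440 mg
sodium succinate hexahydrate: 3.11 mmol/L × 270.1 g/mol × 2.71 L ÷ 1000 = 2.276 g
EDTA disodium dihydrate: 0.572 mmol/L × 372.24 g/mol × 2.71 L ÷ 1000 = 0.577 g
manganese chloride tetrahydrate: 2.3 mg/L × 2.71 L = 6.233 mg
L-cysteine hydrochloride: 0.995 g/L × 2.71 L = 2.696 g
zinc sulfate heptahydrate: 12.7 mg/L × 2.71 L = 34.417 mg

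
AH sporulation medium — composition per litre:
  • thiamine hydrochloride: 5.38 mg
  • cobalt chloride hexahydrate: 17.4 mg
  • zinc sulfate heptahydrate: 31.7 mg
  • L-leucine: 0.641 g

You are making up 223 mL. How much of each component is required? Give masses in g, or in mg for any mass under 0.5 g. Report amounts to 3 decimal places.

Ratio of target to recipe volume: 223 / 1000 = 0.223.
thiamine hydrochloride: 5.38 mg × (223 mL / 1000 mL) = 1.200 mg
cobalt chloride hexahydrate: 17.4 mg × (223 mL / 1000 mL) = 3.880 mg
zinc sulfate heptahydrate: 31.7 mg × (223 mL / 1000 mL) = 7.069 mg
L-leucine: 0.641 g × (223 mL / 1000 mL) = 0.142943 g = 142.943 mg

thiamine hydrochloride 1.200 mg; cobalt chloride hexahydrate 3.880 mg; zinc sulfate heptahydrate 7.069 mg; L-leucine 142.943 mg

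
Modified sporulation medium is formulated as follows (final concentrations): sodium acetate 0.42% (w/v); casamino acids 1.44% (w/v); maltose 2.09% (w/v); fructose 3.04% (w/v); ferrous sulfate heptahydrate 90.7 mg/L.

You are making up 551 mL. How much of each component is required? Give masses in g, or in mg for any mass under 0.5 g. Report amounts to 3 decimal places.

sodium acetate 2.314 g; casamino acids 7.934 g; maltose 11.516 g; fructose 16.750 g; ferrous sulfate heptahydrate 49.976 mg

Scale factor relative to 1 L: 0.551.
sodium acetate: 0.42% w/v = 4.2 g/L → 4.2 × 0.551 L = 2.314 g
casamino acids: 1.44% w/v = 14.4 g/L → 14.4 × 0.551 L = 7.934 g
maltose: 2.09% w/v = 20.9 g/L → 20.9 × 0.551 L = 11.516 g
fructose: 3.04% w/v = 30.4 g/L → 30.4 × 0.551 L = 16.750 g
ferrous sulfate heptahydrate: 90.7 mg/L × 0.551 L = 49.976 mg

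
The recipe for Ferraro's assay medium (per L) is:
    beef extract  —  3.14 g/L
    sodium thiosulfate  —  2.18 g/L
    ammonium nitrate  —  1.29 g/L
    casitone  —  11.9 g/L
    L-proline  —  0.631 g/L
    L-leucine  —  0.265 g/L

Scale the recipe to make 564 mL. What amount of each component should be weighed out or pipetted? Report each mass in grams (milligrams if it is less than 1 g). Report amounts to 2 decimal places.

beef extract 1.77 g; sodium thiosulfate 1.23 g; ammonium nitrate 727.56 mg; casitone 6.71 g; L-proline 355.88 mg; L-leucine 149.46 mg

Target volume = 564 mL = 0.564 L.
beef extract: 3.14 g/L × 0.564 L = 1.77 g
sodium thiosulfate: 2.18 g/L × 0.564 L = 1.23 g
ammonium nitrate: 1.29 g/L × 0.564 L = 0.72756 g = 727.56 mg
casitone: 11.9 g/L × 0.564 L = 6.71 g
L-proline: 0.631 g/L × 0.564 L = 0.355884 g = 355.88 mg
L-leucine: 0.265 g/L × 0.564 L = 0.14946 g = 149.46 mg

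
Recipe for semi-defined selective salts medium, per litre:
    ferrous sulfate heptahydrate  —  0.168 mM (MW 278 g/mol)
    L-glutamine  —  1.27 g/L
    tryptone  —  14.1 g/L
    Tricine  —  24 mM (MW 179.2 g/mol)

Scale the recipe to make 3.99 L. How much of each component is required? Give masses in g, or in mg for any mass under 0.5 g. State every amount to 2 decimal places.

Working volume: 3.99 L.
ferrous sulfate heptahydrate: 0.168 mmol/L × 278 mg/mmol × 3.99 L = 186.35 mg
L-glutamine: 1.27 g/L × 3.99 L = 5.07 g
tryptone: 14.1 g/L × 3.99 L = 56.26 g
Tricine: 24 mmol/L × 179.2 g/mol × 3.99 L ÷ 1000 = 17.16 g

ferrous sulfate heptahydrate 186.35 mg; L-glutamine 5.07 g; tryptone 56.26 g; Tricine 17.16 g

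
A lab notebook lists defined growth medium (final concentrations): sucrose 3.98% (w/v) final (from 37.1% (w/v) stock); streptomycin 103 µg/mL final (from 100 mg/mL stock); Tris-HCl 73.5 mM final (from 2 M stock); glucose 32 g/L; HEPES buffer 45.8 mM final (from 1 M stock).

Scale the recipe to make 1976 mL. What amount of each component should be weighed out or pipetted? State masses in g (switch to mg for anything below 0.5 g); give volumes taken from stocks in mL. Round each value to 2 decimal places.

sucrose 211.98 mL; streptomycin 2.04 mL; Tris-HCl 72.62 mL; glucose 63.23 g; HEPES buffer 90.50 mL

Scale factor relative to 1 L: 1.976.
sucrose: C1V1 = C2V2 → 3.98% ÷ 37.1% × 1976 mL = 211.98 mL
streptomycin: dilute stock: 103 µg/mL × 1976 mL ÷ 100000 µg/mL = 2.04 mL
Tris-HCl: V = C2·V2/C1 = 73.5 mM × 1976 mL ÷ 2000 mM = 72.62 mL
glucose: 32 g/L × 1.976 L = 63.23 g
HEPES buffer: dilute stock: 45.8 mM × 1976 mL ÷ 1000 mM = 90.50 mL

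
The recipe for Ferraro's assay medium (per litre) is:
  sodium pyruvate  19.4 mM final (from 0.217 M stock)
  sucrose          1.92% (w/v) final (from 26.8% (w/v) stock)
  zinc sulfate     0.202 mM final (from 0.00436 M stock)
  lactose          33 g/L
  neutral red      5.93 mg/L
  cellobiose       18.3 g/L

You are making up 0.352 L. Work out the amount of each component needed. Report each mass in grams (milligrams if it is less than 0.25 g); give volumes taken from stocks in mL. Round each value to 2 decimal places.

sodium pyruvate 31.47 mL; sucrose 25.22 mL; zinc sulfate 16.31 mL; lactose 11.62 g; neutral red 2.09 mg; cellobiose 6.44 g

Scale factor relative to 1 L: 0.352.
sodium pyruvate: dilute stock: 19.4 mM × 352 mL ÷ 217 mM = 31.47 mL
sucrose: C1V1 = C2V2 → 1.92% ÷ 26.8% × 352 mL = 25.22 mL
zinc sulfate: V = C2·V2/C1 = 0.202 mM × 352 mL ÷ 4.36 mM = 16.31 mL
lactose: 33 g/L × 0.352 L = 11.62 g
neutral red: 5.93 mg/L × 0.352 L = 2.09 mg
cellobiose: 18.3 g/L × 0.352 L = 6.44 g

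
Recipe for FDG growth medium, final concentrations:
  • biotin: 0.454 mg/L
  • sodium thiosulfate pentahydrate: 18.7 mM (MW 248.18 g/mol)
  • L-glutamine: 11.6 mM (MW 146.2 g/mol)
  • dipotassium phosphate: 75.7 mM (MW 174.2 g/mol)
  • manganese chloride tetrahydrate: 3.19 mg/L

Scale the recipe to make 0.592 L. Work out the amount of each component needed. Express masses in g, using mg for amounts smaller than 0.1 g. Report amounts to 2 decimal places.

biotin 0.27 mg; sodium thiosulfate pentahydrate 2.75 g; L-glutamine 1.00 g; dipotassium phosphate 7.81 g; manganese chloride tetrahydrate 1.89 mg

Working volume: 0.592 L.
biotin: 0.454 mg/L × 0.592 L = 0.27 mg
sodium thiosulfate pentahydrate: 18.7 mmol/L × 248.18 g/mol × 0.592 L ÷ 1000 = 2.75 g
L-glutamine: 11.6 mmol/L × 146.2 g/mol × 0.592 L ÷ 1000 = 1.00 g
dipotassium phosphate: 75.7 mmol/L × 174.2 g/mol × 0.592 L ÷ 1000 = 7.81 g
manganese chloride tetrahydrate: 3.19 mg/L × 0.592 L = 1.89 mg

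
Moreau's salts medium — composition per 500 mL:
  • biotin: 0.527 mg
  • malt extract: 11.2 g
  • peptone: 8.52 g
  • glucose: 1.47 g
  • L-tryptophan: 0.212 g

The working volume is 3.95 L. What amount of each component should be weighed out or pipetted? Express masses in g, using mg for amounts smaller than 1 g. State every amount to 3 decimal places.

biotin 4.163 mg; malt extract 88.480 g; peptone 67.308 g; glucose 11.613 g; L-tryptophan 1.675 g

Ratio of target to recipe volume: 3950 / 500 = 7.9.
biotin: 0.527 mg × (3950 mL / 500 mL) = 4.163 mg
malt extract: 11.2 g × (3950 mL / 500 mL) = 88.480 g
peptone: 8.52 g × (3950 mL / 500 mL) = 67.308 g
glucose: 1.47 g × (3950 mL / 500 mL) = 11.613 g
L-tryptophan: 0.212 g × (3950 mL / 500 mL) = 1.675 g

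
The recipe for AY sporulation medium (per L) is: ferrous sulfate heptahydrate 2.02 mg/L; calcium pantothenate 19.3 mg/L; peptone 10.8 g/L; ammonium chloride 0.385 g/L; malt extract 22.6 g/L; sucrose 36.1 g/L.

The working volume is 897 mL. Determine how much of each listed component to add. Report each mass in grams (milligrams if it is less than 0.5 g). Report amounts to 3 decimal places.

Target volume = 897 mL = 0.897 L.
ferrous sulfate heptahydrate: 2.02 mg/L × 0.897 L = 1.812 mg
calcium pantothenate: 19.3 mg/L × 0.897 L = 17.312 mg
peptone: 10.8 g/L × 0.897 L = 9.688 g
ammonium chloride: 0.385 g/L × 0.897 L = 0.345345 g = 345.345 mg
malt extract: 22.6 g/L × 0.897 L = 20.272 g
sucrose: 36.1 g/L × 0.897 L = 32.382 g

ferrous sulfate heptahydrate 1.812 mg; calcium pantothenate 17.312 mg; peptone 9.688 g; ammonium chloride 345.345 mg; malt extract 20.272 g; sucrose 32.382 g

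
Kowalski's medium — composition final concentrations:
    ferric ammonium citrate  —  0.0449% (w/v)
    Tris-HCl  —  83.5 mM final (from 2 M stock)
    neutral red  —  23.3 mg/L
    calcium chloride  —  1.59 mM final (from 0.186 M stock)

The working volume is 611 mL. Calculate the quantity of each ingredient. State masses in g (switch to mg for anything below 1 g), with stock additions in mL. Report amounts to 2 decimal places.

ferric ammonium citrate 274.34 mg; Tris-HCl 25.51 mL; neutral red 14.24 mg; calcium chloride 5.22 mL

Scale factor relative to 1 L: 0.611.
ferric ammonium citrate: 0.0449% w/v = 0.449 g/L → 0.449 × 0.611 L = 0.274339 g = 274.34 mg
Tris-HCl: V = C2·V2/C1 = 83.5 mM × 611 mL ÷ 2000 mM = 25.51 mL
neutral red: 23.3 mg/L × 0.611 L = 14.24 mg
calcium chloride: dilute stock: 1.59 mM × 611 mL ÷ 186 mM = 5.22 mL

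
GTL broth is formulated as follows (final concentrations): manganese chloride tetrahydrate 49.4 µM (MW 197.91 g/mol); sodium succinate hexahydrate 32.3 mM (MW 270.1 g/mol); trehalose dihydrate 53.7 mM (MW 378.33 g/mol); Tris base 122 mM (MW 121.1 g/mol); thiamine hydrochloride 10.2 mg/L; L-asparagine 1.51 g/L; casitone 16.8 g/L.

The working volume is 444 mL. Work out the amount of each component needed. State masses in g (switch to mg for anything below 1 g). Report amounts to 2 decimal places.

manganese chloride tetrahydrate 4.34 mg; sodium succinate hexahydrate 3.87 g; trehalose dihydrate 9.02 g; Tris base 6.56 g; thiamine hydrochloride 4.53 mg; L-asparagine 670.44 mg; casitone 7.46 g

Target volume = 444 mL = 0.444 L.
manganese chloride tetrahydrate: 49.4 µmol/L × 197.91 g/mol × 0.444 L ÷ 1000 = 4.34 mg
sodium succinate hexahydrate: 32.3 mmol/L × 270.1 g/mol × 0.444 L ÷ 1000 = 3.87 g
trehalose dihydrate: 53.7 mmol/L × 378.33 g/mol × 0.444 L ÷ 1000 = 9.02 g
Tris base: 122 mmol/L × 121.1 g/mol × 0.444 L ÷ 1000 = 6.56 g
thiamine hydrochloride: 10.2 mg/L × 0.444 L = 4.53 mg
L-asparagine: 1.51 g/L × 0.444 L = 0.67044 g = 670.44 mg
casitone: 16.8 g/L × 0.444 L = 7.46 g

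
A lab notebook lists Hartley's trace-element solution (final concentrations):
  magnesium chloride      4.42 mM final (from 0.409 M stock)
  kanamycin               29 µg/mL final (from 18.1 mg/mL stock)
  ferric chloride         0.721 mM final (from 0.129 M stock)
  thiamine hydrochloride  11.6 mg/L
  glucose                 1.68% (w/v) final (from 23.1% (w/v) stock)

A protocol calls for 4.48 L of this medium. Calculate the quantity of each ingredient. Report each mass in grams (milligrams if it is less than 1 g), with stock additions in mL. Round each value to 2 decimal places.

magnesium chloride 48.41 mL; kanamycin 7.18 mL; ferric chloride 25.04 mL; thiamine hydrochloride 51.97 mg; glucose 325.82 mL

Scale factor relative to 1 L: 4.48.
magnesium chloride: C1V1 = C2V2 → 4.42 mM × 4480 mL ÷ 409 mM = 48.41 mL
kanamycin: V = C2·V2/C1 = 29 µg/mL × 4480 mL ÷ 18100 µg/mL = 7.18 mL
ferric chloride: dilute stock: 0.721 mM × 4480 mL ÷ 129 mM = 25.04 mL
thiamine hydrochloride: 11.6 mg/L × 4.48 L = 51.97 mg
glucose: C1V1 = C2V2 → 1.68% ÷ 23.1% × 4480 mL = 325.82 mL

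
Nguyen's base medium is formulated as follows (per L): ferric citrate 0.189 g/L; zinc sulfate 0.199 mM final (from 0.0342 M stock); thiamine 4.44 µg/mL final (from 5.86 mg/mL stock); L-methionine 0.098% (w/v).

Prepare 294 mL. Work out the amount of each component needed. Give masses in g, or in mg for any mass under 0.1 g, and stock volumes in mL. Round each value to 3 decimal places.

ferric citrate 55.566 mg; zinc sulfate 1.711 mL; thiamine 0.223 mL; L-methionine 0.288 g

Working volume: 294 mL = 0.294 L.
ferric citrate: 0.189 g/L × 0.294 L = 0.055566 g = 55.566 mg
zinc sulfate: V = C2·V2/C1 = 0.199 mM × 294 mL ÷ 34.2 mM = 1.711 mL
thiamine: V = C2·V2/C1 = 4.44 µg/mL × 294 mL ÷ 5860 µg/mL = 0.223 mL
L-methionine: 0.098 g per 100 mL × 294 mL ÷ 100 = 0.288 g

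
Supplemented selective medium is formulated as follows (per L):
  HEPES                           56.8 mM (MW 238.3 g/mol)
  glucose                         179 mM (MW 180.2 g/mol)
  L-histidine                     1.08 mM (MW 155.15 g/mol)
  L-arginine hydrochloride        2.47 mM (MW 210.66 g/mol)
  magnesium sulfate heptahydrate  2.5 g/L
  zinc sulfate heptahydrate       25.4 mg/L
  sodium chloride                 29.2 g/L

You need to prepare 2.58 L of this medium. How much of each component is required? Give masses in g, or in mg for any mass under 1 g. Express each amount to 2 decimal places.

HEPES 34.92 g; glucose 83.22 g; L-histidine 432.31 mg; L-arginine hydrochloride 1.34 g; magnesium sulfate heptahydrate 6.45 g; zinc sulfate heptahydrate 65.53 mg; sodium chloride 75.34 g

Scale factor relative to 1 L: 2.58.
HEPES: 56.8 mmol/L × 238.3 g/mol × 2.58 L ÷ 1000 = 34.92 g
glucose: 179 mmol/L × 180.2 g/mol × 2.58 L ÷ 1000 = 83.22 g
L-histidine: 1.08 mmol/L × 155.15 mg/mmol × 2.58 L = 432.31 mg
L-arginine hydrochloride: 2.47 mmol/L × 210.66 g/mol × 2.58 L ÷ 1000 = 1.34 g
magnesium sulfate heptahydrate: 2.5 g/L × 2.58 L = 6.45 g
zinc sulfate heptahydrate: 25.4 mg/L × 2.58 L = 65.53 mg
sodium chloride: 29.2 g/L × 2.58 L = 75.34 g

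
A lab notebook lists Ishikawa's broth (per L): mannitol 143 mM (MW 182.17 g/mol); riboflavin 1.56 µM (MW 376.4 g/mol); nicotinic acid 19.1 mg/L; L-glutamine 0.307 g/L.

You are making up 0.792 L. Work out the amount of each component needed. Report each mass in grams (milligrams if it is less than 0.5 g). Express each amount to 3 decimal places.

mannitol 20.632 g; riboflavin 0.465 mg; nicotinic acid 15.127 mg; L-glutamine 243.144 mg

Working volume: 0.792 L.
mannitol: 143 mmol/L × 182.17 g/mol × 0.792 L ÷ 1000 = 20.632 g
riboflavin: 1.56 µmol/L × 376.4 g/mol × 0.792 L ÷ 1000 = 0.465 mg
nicotinic acid: 19.1 mg/L × 0.792 L = 15.127 mg
L-glutamine: 0.307 g/L × 0.792 L = 0.243144 g = 243.144 mg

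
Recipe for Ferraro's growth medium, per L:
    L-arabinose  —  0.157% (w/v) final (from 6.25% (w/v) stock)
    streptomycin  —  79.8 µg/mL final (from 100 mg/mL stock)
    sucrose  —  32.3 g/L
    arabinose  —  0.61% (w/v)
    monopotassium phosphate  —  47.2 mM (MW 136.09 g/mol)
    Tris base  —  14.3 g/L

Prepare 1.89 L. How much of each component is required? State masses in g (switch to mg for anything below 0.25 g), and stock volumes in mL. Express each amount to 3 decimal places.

L-arabinose 47.477 mL; streptomycin 1.508 mL; sucrose 61.047 g; arabinose 11.529 g; monopotassium phosphate 12.140 g; Tris base 27.027 g

Working volume: 1.89 L.
L-arabinose: V = C2·V2/C1 = 0.157% ÷ 6.25% × 1890 mL = 47.477 mL
streptomycin: dilute stock: 79.8 µg/mL × 1890 mL ÷ 100000 µg/mL = 1.508 mL
sucrose: 32.3 g/L × 1.89 L = 61.047 g
arabinose: 0.61% w/v = 6.1 g/L → 6.1 × 1.89 L = 11.529 g
monopotassium phosphate: 47.2 mmol/L × 136.09 g/mol × 1.89 L ÷ 1000 = 12.140 g
Tris base: 14.3 g/L × 1.89 L = 27.027 g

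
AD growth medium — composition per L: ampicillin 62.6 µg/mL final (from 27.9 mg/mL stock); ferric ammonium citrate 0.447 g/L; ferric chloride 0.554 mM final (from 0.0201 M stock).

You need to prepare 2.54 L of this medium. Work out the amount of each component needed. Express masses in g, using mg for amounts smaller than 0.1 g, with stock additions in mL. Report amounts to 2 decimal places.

Scale factor relative to 1 L: 2.54.
ampicillin: C1V1 = C2V2 → 62.6 µg/mL × 2540 mL ÷ 27900 µg/mL = 5.70 mL
ferric ammonium citrate: 0.447 g/L × 2.54 L = 1.14 g
ferric chloride: C1V1 = C2V2 → 0.554 mM × 2540 mL ÷ 20.1 mM = 70.01 mL

ampicillin 5.70 mL; ferric ammonium citrate 1.14 g; ferric chloride 70.01 mL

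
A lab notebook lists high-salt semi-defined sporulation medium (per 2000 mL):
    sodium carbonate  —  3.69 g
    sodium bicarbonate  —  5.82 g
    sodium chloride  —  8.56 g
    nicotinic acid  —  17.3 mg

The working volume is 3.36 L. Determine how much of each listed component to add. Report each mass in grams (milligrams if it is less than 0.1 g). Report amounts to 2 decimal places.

Ratio of target to recipe volume: 3360 / 2000 = 1.68.
sodium carbonate: 3.69 g × (3360 mL / 2000 mL) = 6.20 g
sodium bicarbonate: 5.82 g × (3360 mL / 2000 mL) = 9.78 g
sodium chloride: 8.56 g × (3360 mL / 2000 mL) = 14.38 g
nicotinic acid: 17.3 mg × (3360 mL / 2000 mL) = 29.06 mg

sodium carbonate 6.20 g; sodium bicarbonate 9.78 g; sodium chloride 14.38 g; nicotinic acid 29.06 mg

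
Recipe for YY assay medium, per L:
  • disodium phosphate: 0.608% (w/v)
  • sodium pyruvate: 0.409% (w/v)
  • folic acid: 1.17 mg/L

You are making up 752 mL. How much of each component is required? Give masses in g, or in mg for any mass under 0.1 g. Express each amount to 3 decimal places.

Working volume: 752 mL = 0.752 L.
disodium phosphate: 0.608% w/v = 6.08 g/L → 6.08 × 0.752 L = 4.572 g
sodium pyruvate: 0.409 g per 100 mL × 752 mL ÷ 100 = 3.076 g
folic acid: 1.17 mg/L × 0.752 L = 0.880 mg

disodium phosphate 4.572 g; sodium pyruvate 3.076 g; folic acid 0.880 mg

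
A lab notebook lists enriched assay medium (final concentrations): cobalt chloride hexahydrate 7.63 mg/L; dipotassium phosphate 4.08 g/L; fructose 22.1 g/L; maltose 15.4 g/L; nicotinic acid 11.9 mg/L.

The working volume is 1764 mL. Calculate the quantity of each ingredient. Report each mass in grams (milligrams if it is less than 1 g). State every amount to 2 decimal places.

cobalt chloride hexahydrate 13.46 mg; dipotassium phosphate 7.20 g; fructose 38.98 g; maltose 27.17 g; nicotinic acid 20.99 mg

Target volume = 1764 mL = 1.764 L.
cobalt chloride hexahydrate: 7.63 mg/L × 1.764 L = 13.46 mg
dipotassium phosphate: 4.08 g/L × 1.764 L = 7.20 g
fructose: 22.1 g/L × 1.764 L = 38.98 g
maltose: 15.4 g/L × 1.764 L = 27.17 g
nicotinic acid: 11.9 mg/L × 1.764 L = 20.99 mg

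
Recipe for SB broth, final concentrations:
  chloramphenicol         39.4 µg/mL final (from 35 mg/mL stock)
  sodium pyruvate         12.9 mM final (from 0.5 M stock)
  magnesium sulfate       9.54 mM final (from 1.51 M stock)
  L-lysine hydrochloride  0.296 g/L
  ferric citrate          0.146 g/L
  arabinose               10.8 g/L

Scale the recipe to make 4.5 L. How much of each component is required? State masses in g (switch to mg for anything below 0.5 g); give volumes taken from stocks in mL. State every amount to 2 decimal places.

Scale factor relative to 1 L: 4.5.
chloramphenicol: C1V1 = C2V2 → 39.4 µg/mL × 4500 mL ÷ 35000 µg/mL = 5.07 mL
sodium pyruvate: V = C2·V2/C1 = 12.9 mM × 4500 mL ÷ 500 mM = 116.10 mL
magnesium sulfate: C1V1 = C2V2 → 9.54 mM × 4500 mL ÷ 1510 mM = 28.43 mL
L-lysine hydrochloride: 0.296 g/L × 4.5 L = 1.33 g
ferric citrate: 0.146 g/L × 4.5 L = 0.66 g
arabinose: 10.8 g/L × 4.5 L = 48.60 g

chloramphenicol 5.07 mL; sodium pyruvate 116.10 mL; magnesium sulfate 28.43 mL; L-lysine hydrochloride 1.33 g; ferric citrate 0.66 g; arabinose 48.60 g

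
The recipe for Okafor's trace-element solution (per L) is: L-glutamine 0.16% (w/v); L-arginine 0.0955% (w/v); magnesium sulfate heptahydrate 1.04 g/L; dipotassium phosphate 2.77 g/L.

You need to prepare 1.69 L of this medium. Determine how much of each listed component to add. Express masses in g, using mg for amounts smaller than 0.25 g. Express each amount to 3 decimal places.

L-glutamine 2.704 g; L-arginine 1.614 g; magnesium sulfate heptahydrate 1.758 g; dipotassium phosphate 4.681 g

Working volume: 1.69 L.
L-glutamine: 0.16% w/v = 1.6 g/L → 1.6 × 1.69 L = 2.704 g
L-arginine: 0.0955 g per 100 mL × 1690 mL ÷ 100 = 1.614 g
magnesium sulfate heptahydrate: 1.04 g/L × 1.69 L = 1.758 g
dipotassium phosphate: 2.77 g/L × 1.69 L = 4.681 g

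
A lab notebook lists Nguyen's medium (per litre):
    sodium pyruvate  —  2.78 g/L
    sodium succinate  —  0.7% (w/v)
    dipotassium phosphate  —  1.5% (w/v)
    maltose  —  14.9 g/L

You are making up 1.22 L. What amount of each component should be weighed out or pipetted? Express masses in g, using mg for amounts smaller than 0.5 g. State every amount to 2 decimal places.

sodium pyruvate 3.39 g; sodium succinate 8.54 g; dipotassium phosphate 18.30 g; maltose 18.18 g

Working volume: 1.22 L.
sodium pyruvate: 2.78 g/L × 1.22 L = 3.39 g
sodium succinate: 0.7% w/v = 7 g/L → 7 × 1.22 L = 8.54 g
dipotassium phosphate: 1.5% w/v = 15 g/L → 15 × 1.22 L = 18.30 g
maltose: 14.9 g/L × 1.22 L = 18.18 g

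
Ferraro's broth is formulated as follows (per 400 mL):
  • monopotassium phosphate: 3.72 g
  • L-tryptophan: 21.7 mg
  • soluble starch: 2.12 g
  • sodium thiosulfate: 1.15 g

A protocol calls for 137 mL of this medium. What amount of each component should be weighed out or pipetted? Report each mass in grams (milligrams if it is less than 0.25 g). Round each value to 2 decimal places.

monopotassium phosphate 1.27 g; L-tryptophan 7.43 mg; soluble starch 0.73 g; sodium thiosulfate 0.39 g

Ratio of target to recipe volume: 137 / 400 = 0.3425.
monopotassium phosphate: 3.72 g × (137 mL / 400 mL) = 1.27 g
L-tryptophan: 21.7 mg × (137 mL / 400 mL) = 7.43 mg
soluble starch: 2.12 g × (137 mL / 400 mL) = 0.73 g
sodium thiosulfate: 1.15 g × (137 mL / 400 mL) = 0.39 g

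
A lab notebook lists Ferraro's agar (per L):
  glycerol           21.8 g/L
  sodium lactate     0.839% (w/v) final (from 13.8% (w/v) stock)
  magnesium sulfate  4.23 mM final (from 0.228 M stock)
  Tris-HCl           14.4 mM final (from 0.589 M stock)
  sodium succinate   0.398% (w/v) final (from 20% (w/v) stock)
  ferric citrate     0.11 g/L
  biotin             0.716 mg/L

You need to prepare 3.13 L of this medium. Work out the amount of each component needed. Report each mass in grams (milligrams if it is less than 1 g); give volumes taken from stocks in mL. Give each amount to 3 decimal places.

Scale factor relative to 1 L: 3.13.
glycerol: 21.8 g/L × 3.13 L = 68.234 g
sodium lactate: dilute stock: 0.839% ÷ 13.8% × 3130 mL = 190.295 mL
magnesium sulfate: C1V1 = C2V2 → 4.23 mM × 3130 mL ÷ 228 mM = 58.070 mL
Tris-HCl: V = C2·V2/C1 = 14.4 mM × 3130 mL ÷ 589 mM = 76.523 mL
sodium succinate: V = C2·V2/C1 = 0.398% ÷ 20% × 3130 mL = 62.287 mL
ferric citrate: 0.11 g/L × 3.13 L = 0.3443 g = 344.300 mg
biotin: 0.716 mg/L × 3.13 L = 2.241 mg

glycerol 68.234 g; sodium lactate 190.295 mL; magnesium sulfate 58.070 mL; Tris-HCl 76.523 mL; sodium succinate 62.287 mL; ferric citrate 344.300 mg; biotin 2.241 mg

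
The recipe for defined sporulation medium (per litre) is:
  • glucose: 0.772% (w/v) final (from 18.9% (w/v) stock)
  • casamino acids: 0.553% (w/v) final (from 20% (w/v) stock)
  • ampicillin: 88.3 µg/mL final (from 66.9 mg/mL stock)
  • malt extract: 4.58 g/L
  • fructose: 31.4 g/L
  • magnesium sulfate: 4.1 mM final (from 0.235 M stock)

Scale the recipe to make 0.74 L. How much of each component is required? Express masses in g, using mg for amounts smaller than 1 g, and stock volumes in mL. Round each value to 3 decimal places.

Working volume: 0.74 L.
glucose: dilute stock: 0.772% ÷ 18.9% × 740 mL = 30.226 mL
casamino acids: V = C2·V2/C1 = 0.553% ÷ 20% × 740 mL = 20.461 mL
ampicillin: dilute stock: 88.3 µg/mL × 740 mL ÷ 66900 µg/mL = 0.977 mL
malt extract: 4.58 g/L × 0.74 L = 3.389 g
fructose: 31.4 g/L × 0.74 L = 23.236 g
magnesium sulfate: dilute stock: 4.1 mM × 740 mL ÷ 235 mM = 12.911 mL

glucose 30.226 mL; casamino acids 20.461 mL; ampicillin 0.977 mL; malt extract 3.389 g; fructose 23.236 g; magnesium sulfate 12.911 mL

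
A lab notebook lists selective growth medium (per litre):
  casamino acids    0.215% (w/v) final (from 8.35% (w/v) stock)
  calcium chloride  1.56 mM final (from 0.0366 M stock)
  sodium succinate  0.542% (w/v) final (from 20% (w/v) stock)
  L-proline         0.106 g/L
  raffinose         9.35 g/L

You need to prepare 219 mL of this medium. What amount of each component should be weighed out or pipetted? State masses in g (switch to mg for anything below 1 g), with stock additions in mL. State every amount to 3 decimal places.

Working volume: 219 mL = 0.219 L.
casamino acids: C1V1 = C2V2 → 0.215% ÷ 8.35% × 219 mL = 5.639 mL
calcium chloride: C1V1 = C2V2 → 1.56 mM × 219 mL ÷ 36.6 mM = 9.334 mL
sodium succinate: dilute stock: 0.542% ÷ 20% × 219 mL = 5.935 mL
L-proline: 0.106 g/L × 0.219 L = 0.023214 g = 23.214 mg
raffinose: 9.35 g/L × 0.219 L = 2.048 g

casamino acids 5.639 mL; calcium chloride 9.334 mL; sodium succinate 5.935 mL; L-proline 23.214 mg; raffinose 2.048 g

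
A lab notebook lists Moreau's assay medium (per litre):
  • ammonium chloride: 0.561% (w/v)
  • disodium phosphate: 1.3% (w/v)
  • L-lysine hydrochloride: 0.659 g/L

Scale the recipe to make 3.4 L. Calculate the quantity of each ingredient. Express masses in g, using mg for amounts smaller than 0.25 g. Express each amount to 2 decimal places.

Scale factor relative to 1 L: 3.4.
ammonium chloride: 0.561 g per 100 mL × 3400 mL ÷ 100 = 19.07 g
disodium phosphate: 1.3 g per 100 mL × 3400 mL ÷ 100 = 44.20 g
L-lysine hydrochloride: 0.659 g/L × 3.4 L = 2.24 g

ammonium chloride 19.07 g; disodium phosphate 44.20 g; L-lysine hydrochloride 2.24 g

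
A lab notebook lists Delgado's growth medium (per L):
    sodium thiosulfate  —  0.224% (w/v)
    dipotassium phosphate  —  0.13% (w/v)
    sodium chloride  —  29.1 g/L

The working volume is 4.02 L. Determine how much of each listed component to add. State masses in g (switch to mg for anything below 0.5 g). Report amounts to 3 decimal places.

Working volume: 4.02 L.
sodium thiosulfate: 0.224% w/v = 2.24 g/L → 2.24 × 4.02 L = 9.005 g
dipotassium phosphate: 0.13 g per 100 mL × 4020 mL ÷ 100 = 5.226 g
sodium chloride: 29.1 g/L × 4.02 L = 116.982 g

sodium thiosulfate 9.005 g; dipotassium phosphate 5.226 g; sodium chloride 116.982 g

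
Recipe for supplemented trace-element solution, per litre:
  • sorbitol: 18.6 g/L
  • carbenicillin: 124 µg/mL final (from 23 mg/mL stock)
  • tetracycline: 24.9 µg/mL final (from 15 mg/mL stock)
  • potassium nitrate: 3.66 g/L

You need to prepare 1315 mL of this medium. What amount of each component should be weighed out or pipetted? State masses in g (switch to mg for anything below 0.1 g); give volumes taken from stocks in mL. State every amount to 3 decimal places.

sorbitol 24.459 g; carbenicillin 7.090 mL; tetracycline 2.183 mL; potassium nitrate 4.813 g

Target volume = 1315 mL = 1.315 L.
sorbitol: 18.6 g/L × 1.315 L = 24.459 g
carbenicillin: V = C2·V2/C1 = 124 µg/mL × 1315 mL ÷ 23000 µg/mL = 7.090 mL
tetracycline: V = C2·V2/C1 = 24.9 µg/mL × 1315 mL ÷ 15000 µg/mL = 2.183 mL
potassium nitrate: 3.66 g/L × 1.315 L = 4.813 g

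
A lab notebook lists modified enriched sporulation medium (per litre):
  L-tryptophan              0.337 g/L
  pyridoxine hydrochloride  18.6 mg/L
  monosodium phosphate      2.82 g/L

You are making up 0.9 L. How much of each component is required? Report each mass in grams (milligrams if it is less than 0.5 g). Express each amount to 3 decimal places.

L-tryptophan 303.300 mg; pyridoxine hydrochloride 16.740 mg; monosodium phosphate 2.538 g

Scale factor relative to 1 L: 0.9.
L-tryptophan: 0.337 g/L × 0.9 L = 0.3033 g = 303.300 mg
pyridoxine hydrochloride: 18.6 mg/L × 0.9 L = 16.740 mg
monosodium phosphate: 2.82 g/L × 0.9 L = 2.538 g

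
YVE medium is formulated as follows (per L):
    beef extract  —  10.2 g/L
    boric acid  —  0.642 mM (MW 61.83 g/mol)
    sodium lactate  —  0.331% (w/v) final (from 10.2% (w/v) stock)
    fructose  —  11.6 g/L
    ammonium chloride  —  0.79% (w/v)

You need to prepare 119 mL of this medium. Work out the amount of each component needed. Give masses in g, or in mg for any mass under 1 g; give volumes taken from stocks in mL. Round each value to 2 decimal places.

Scale factor relative to 1 L: 0.119.
beef extract: 10.2 g/L × 0.119 L = 1.21 g
boric acid: 0.642 mmol/L × 61.83 mg/mmol × 0.119 L = 4.72 mg
sodium lactate: C1V1 = C2V2 → 0.331% ÷ 10.2% × 119 mL = 3.86 mL
fructose: 11.6 g/L × 0.119 L = 1.38 g
ammonium chloride: 0.79 g per 100 mL × 119 mL ÷ 100 = 0.9401 g = 940.10 mg

beef extract 1.21 g; boric acid 4.72 mg; sodium lactate 3.86 mL; fructose 1.38 g; ammonium chloride 940.10 mg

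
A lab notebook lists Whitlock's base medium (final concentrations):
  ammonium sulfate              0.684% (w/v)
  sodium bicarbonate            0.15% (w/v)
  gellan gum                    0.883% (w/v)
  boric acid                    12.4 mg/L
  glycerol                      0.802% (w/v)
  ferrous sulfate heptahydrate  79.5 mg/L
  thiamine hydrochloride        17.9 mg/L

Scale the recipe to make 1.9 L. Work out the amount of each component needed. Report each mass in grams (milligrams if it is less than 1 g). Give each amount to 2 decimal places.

ammonium sulfate 13.00 g; sodium bicarbonate 2.85 g; gellan gum 16.78 g; boric acid 23.56 mg; glycerol 15.24 g; ferrous sulfate heptahydrate 151.05 mg; thiamine hydrochloride 34.01 mg

Scale factor relative to 1 L: 1.9.
ammonium sulfate: 0.684% w/v = 6.84 g/L → 6.84 × 1.9 L = 13.00 g
sodium bicarbonate: 0.15% w/v = 1.5 g/L → 1.5 × 1.9 L = 2.85 g
gellan gum: 0.883% w/v = 8.83 g/L → 8.83 × 1.9 L = 16.78 g
boric acid: 12.4 mg/L × 1.9 L = 23.56 mg
glycerol: 0.802 g per 100 mL × 1900 mL ÷ 100 = 15.24 g
ferrous sulfate heptahydrate: 79.5 mg/L × 1.9 L = 151.05 mg
thiamine hydrochloride: 17.9 mg/L × 1.9 L = 34.01 mg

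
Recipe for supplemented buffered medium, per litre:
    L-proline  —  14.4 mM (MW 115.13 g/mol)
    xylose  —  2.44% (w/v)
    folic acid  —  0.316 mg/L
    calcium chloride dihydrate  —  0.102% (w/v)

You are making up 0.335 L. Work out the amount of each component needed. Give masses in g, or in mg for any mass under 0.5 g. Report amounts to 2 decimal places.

L-proline 0.56 g; xylose 8.17 g; folic acid 0.11 mg; calcium chloride dihydrate 341.70 mg

Working volume: 0.335 L.
L-proline: 14.4 mmol/L × 115.13 g/mol × 0.335 L ÷ 1000 = 0.56 g
xylose: 2.44 g per 100 mL × 335 mL ÷ 100 = 8.17 g
folic acid: 0.316 mg/L × 0.335 L = 0.11 mg
calcium chloride dihydrate: 0.102% w/v = 1.02 g/L → 1.02 × 0.335 L = 0.3417 g = 341.70 mg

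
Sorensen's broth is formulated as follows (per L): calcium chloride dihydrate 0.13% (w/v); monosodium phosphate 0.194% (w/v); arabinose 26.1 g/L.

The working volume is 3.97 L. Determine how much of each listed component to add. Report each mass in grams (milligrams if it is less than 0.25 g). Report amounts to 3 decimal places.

calcium chloride dihydrate 5.161 g; monosodium phosphate 7.702 g; arabinose 103.617 g

Scale factor relative to 1 L: 3.97.
calcium chloride dihydrate: 0.13 g per 100 mL × 3970 mL ÷ 100 = 5.161 g
monosodium phosphate: 0.194 g per 100 mL × 3970 mL ÷ 100 = 7.702 g
arabinose: 26.1 g/L × 3.97 L = 103.617 g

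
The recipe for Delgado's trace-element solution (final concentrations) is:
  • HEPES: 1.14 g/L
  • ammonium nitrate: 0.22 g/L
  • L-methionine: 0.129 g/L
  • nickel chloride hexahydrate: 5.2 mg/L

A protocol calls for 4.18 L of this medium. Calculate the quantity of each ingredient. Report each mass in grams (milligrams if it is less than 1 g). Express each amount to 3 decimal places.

Scale factor relative to 1 L: 4.18.
HEPES: 1.14 g/L × 4.18 L = 4.765 g
ammonium nitrate: 0.22 g/L × 4.18 L = 0.9196 g = 919.600 mg
L-methionine: 0.129 g/L × 4.18 L = 0.53922 g = 539.220 mg
nickel chloride hexahydrate: 5.2 mg/L × 4.18 L = 21.736 mg

HEPES 4.765 g; ammonium nitrate 919.600 mg; L-methionine 539.220 mg; nickel chloride hexahydrate 21.736 mg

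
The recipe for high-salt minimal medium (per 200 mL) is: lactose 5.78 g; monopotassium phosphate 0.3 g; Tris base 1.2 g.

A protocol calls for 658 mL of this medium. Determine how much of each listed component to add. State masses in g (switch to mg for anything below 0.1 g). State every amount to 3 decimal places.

lactose 19.016 g; monopotassium phosphate 0.987 g; Tris base 3.948 g

Ratio of target to recipe volume: 658 / 200 = 3.29.
lactose: 5.78 g × (658 mL / 200 mL) = 19.016 g
monopotassium phosphate: 0.3 g × (658 mL / 200 mL) = 0.987 g
Tris base: 1.2 g × (658 mL / 200 mL) = 3.948 g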